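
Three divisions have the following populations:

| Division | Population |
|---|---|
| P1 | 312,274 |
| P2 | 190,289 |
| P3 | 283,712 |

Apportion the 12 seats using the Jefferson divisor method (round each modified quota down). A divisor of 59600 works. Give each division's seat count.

P1=5, P2=3, P3=4

With modified divisor 59600: modified quotas P1 5.239, P2 3.193, P3 4.760.
Rounding down: P1 5, P2 3, P3 4 (total 12).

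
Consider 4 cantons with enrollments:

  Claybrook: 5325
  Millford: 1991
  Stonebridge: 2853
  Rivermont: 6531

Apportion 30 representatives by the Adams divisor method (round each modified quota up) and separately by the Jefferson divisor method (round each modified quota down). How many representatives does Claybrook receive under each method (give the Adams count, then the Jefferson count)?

9 and 10

Adams: Claybrook 9, Millford 4, Stonebridge 5, Rivermont 12.
Jefferson: Claybrook 10, Millford 3, Stonebridge 5, Rivermont 12.
Claybrook gets 9 under Adams and 10 under Jefferson.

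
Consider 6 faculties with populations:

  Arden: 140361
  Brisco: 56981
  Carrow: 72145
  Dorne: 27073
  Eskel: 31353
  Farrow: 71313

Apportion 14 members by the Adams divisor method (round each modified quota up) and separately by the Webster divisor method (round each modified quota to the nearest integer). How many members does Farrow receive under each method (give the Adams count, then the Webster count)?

3 and 2

Adams: Arden 4, Brisco 2, Carrow 3, Dorne 1, Eskel 1, Farrow 3.
Webster: Arden 5, Brisco 2, Carrow 3, Dorne 1, Eskel 1, Farrow 2.
Farrow gets 3 under Adams and 2 under Webster.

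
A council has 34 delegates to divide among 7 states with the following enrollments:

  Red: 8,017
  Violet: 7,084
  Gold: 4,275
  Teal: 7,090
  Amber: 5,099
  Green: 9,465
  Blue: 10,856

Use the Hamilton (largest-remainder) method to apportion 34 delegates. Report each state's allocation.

The standard divisor is 51886/34 ≈ 1526.059.
Standard quotas: Red 5.2534, Violet 4.6420, Gold 2.8013, Teal 4.6460, Amber 3.3413, Green 6.2023, Blue 7.1137.
Lower quotas: Red 5, Violet 4, Gold 2, Teal 4, Amber 3, Green 6, Blue 7 (sum 31, leaving 3 seats).
Remainders in descending order: Gold 0.8013, Teal 0.6460, Violet 0.6420, Amber 0.3413, Red 0.2534, Green 0.2023, Blue 0.1137.
The surplus seats go to Gold, Teal, Violet.

Red: 5, Violet: 5, Gold: 3, Teal: 5, Amber: 3, Green: 6, Blue: 7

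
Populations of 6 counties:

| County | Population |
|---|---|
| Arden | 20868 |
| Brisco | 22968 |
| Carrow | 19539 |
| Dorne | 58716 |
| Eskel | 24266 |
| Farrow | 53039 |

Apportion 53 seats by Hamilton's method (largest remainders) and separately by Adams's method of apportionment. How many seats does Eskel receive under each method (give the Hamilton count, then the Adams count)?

Hamilton: Arden 6, Brisco 6, Carrow 5, Dorne 16, Eskel 6, Farrow 14.
Adams: Arden 6, Brisco 6, Carrow 5, Dorne 15, Eskel 7, Farrow 14.
Eskel gets 6 under Hamilton and 7 under Adams.

6 and 7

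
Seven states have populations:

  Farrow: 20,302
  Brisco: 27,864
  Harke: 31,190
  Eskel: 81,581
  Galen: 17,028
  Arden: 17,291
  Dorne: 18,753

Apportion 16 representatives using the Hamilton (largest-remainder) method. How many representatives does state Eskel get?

The standard divisor is 214009/16 ≈ 13375.562.
Standard quotas: Farrow 1.5178, Brisco 2.0832, Harke 2.3319, Eskel 6.0993, Galen 1.2731, Arden 1.2927, Dorne 1.4020.
Lower quotas: Farrow 1, Brisco 2, Harke 2, Eskel 6, Galen 1, Arden 1, Dorne 1 (sum 14, leaving 2 seats).
Remainders in descending order: Farrow 0.5178, Dorne 0.4020, Harke 0.3319, Arden 0.2927, Galen 0.2731, Eskel 0.0993, Brisco 0.0832.
The surplus seats go to Farrow, Dorne.
Eskel receives 6.

6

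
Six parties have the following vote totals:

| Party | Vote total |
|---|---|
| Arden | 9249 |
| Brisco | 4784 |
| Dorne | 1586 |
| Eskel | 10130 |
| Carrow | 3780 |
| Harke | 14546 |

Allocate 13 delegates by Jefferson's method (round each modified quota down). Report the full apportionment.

Arden 3; Brisco 1; Dorne 0; Eskel 3; Carrow 1; Harke 5

Standard divisor 44075/13 ≈ 3390.385; standard quotas: Arden 2.728, Brisco 1.411, Dorne 0.468, Eskel 2.988, Carrow 1.115, Harke 4.290.
Rounding down gives 2, 1, 0, 2, 1, 4 = 10 seats, so the divisor must be adjusted.
With modified divisor 2700: modified quotas Arden 3.426, Brisco 1.772, Dorne 0.587, Eskel 3.752, Carrow 1.400, Harke 5.387.
Rounding down: Arden 3, Brisco 1, Dorne 0, Eskel 3, Carrow 1, Harke 5 (total 13).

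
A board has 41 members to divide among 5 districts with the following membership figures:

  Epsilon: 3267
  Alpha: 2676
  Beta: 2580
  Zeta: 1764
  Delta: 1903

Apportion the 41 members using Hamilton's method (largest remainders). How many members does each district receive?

The standard divisor is 12190/41 ≈ 297.317.
Standard quotas: Epsilon 10.988, Alpha 9.000, Beta 8.678, Zeta 5.933, Delta 6.401.
Lower quotas: Epsilon 10, Alpha 9, Beta 8, Zeta 5, Delta 6 (sum 38, leaving 3 seats).
Remainders in descending order: Epsilon 0.988, Zeta 0.933, Beta 0.678, Delta 0.401, Alpha 0.000.
Largest remainders: Epsilon, Zeta, Beta receive the extra seats.

Epsilon: 11, Alpha: 9, Beta: 9, Zeta: 6, Delta: 6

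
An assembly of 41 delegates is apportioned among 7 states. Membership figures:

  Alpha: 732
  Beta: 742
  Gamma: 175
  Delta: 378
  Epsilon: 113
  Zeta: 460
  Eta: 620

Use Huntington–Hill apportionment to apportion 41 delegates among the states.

With divisor 79: modified quotas Alpha 9.266, Beta 9.392, Gamma 2.215, Delta 4.785, Epsilon 1.430, Zeta 5.823, Eta 7.848.
Geometric-mean thresholds: Alpha √(9·10)=9.487, Beta √(9·10)=9.487, Gamma √(2·3)=2.449, Delta √(4·5)=4.472, Epsilon √(1·2)=1.414, Zeta √(5·6)=5.477, Eta √(7·8)=7.483.
Each quota rounded against its threshold gives Alpha 9, Beta 9, Gamma 2, Delta 5, Epsilon 2, Zeta 6, Eta 8 (total 41).

Alpha=9, Beta=9, Gamma=2, Delta=5, Epsilon=2, Zeta=6, Eta=8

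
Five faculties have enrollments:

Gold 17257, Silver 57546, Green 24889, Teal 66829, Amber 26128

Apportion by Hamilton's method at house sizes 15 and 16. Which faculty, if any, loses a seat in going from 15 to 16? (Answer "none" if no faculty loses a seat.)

At 15 seats: Gold 1, Silver 5, Green 2, Teal 5, Amber 2.
At 16 seats: Gold 1, Silver 5, Green 2, Teal 6, Amber 2.
No faculty's allocation decreased.

none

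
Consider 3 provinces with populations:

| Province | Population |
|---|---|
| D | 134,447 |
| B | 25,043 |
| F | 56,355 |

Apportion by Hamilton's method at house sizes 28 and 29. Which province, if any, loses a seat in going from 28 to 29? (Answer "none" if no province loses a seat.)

none

At 28 seats: D 18, B 3, F 7.
At 29 seats: D 18, B 3, F 8.
No province's allocation decreased.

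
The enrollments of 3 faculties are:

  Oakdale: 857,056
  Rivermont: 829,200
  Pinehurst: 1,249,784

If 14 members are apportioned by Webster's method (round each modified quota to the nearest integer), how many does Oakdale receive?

4

Standard divisor 2936040/14 ≈ 209717.143; standard quotas: Oakdale 4.087, Rivermont 3.954, Pinehurst 5.959.
Rounding to the nearest integer gives Oakdale 4, Rivermont 4, Pinehurst 6 — total 14, matching the house size, so no adjustment is needed.
Oakdale receives 4.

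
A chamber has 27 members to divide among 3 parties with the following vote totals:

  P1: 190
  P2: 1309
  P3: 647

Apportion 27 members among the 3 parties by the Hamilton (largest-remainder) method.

P1: 2, P2: 17, P3: 8

Standard divisor: 2146 ÷ 27 ≈ 79.481.
Standard quotas: P1 2.390, P2 16.469, P3 8.140.
Lower quotas: P1 2, P2 16, P3 8 (sum 26, leaving 1 seat).
Remainders in descending order: P2 0.469, P1 0.390, P3 0.140.
The surplus seat goes to P2.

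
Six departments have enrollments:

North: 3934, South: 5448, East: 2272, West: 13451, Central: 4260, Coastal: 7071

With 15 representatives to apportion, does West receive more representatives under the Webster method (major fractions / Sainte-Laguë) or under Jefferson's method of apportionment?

Webster: North 2, South 2, East 1, West 5, Central 2, Coastal 3.
Jefferson: North 1, South 2, East 1, West 6, Central 2, Coastal 3.
West gets 5 under Webster and 6 under Jefferson.

Jefferson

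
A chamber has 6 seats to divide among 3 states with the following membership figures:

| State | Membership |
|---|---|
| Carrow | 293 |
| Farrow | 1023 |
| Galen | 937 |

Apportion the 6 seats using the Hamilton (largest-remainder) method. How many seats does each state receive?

Carrow=1, Farrow=3, Galen=2

Total 2253; standard divisor 2253/6 ≈ 375.5.
Standard quotas: Carrow 0.780, Farrow 2.724, Galen 2.495.
Lower quotas: Carrow 0, Farrow 2, Galen 2 (sum 4, leaving 2 seats).
Remainders in descending order: Carrow 0.780, Farrow 0.724, Galen 0.495.
Largest remainders: Carrow, Farrow receive the extra seats.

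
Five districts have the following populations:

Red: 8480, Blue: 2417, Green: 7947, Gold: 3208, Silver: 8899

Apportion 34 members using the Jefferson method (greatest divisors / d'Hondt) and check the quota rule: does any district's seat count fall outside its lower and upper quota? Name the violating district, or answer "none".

none

Standard quotas: Red 9.315, Blue 2.655, Green 8.730, Gold 3.524, Silver 9.776.
Jefferson allocation: Red 10, Blue 2, Green 9, Gold 3, Silver 10.
Every allocation lies between the lower and upper quota.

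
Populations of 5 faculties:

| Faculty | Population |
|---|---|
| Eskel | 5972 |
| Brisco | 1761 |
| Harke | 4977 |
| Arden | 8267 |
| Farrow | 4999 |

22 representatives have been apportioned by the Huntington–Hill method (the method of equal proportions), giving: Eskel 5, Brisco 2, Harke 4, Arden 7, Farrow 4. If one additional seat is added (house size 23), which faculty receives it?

Priority for the next seat is population ÷ (√(s·(s+1))).
Priorities: Eskel 1090.333, Brisco 718.925, Harke 1112.891, Arden 1104.724, Farrow 1117.810.
Highest priority: Farrow.

Farrow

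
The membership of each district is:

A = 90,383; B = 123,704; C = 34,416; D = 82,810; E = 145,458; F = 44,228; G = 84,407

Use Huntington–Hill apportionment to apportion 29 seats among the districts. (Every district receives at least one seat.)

With divisor 21327: modified quotas A 4.238, B 5.800, C 1.614, D 3.883, E 6.820, F 2.074, G 3.958.
Geometric-mean thresholds: A √(4·5)=4.472, B √(5·6)=5.477, C √(1·2)=1.414, D √(3·4)=3.464, E √(6·7)=6.481, F √(2·3)=2.449, G √(3·4)=3.464.
Each quota rounded against its threshold gives A 4, B 6, C 2, D 4, E 7, F 2, G 4 (total 29).

A: 4, B: 6, C: 2, D: 4, E: 7, F: 2, G: 4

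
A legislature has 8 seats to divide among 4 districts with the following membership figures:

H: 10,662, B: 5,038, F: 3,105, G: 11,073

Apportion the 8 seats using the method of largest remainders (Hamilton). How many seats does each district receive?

Total 29878; standard divisor 29878/8 ≈ 3734.75.
Standard quotas: H 2.8548, B 1.3490, F 0.8314, G 2.9649.
Lower quotas: H 2, B 1, F 0, G 2 (sum 5, leaving 3 seats).
Remainders in descending order: G 0.9649, H 0.8548, F 0.8314, B 0.3490.
The surplus seats go to G, H, F.

H: 3, B: 1, F: 1, G: 3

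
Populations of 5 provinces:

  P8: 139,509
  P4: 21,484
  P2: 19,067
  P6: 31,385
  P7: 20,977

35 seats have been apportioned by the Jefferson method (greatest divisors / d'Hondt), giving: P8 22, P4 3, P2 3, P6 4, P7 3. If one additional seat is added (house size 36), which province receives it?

Priority for the next seat is population ÷ (current seats + 1).
Priorities: P8 6065.609, P4 5371.000, P2 4766.750, P6 6277.000, P7 5244.250.
Highest priority: P6.

P6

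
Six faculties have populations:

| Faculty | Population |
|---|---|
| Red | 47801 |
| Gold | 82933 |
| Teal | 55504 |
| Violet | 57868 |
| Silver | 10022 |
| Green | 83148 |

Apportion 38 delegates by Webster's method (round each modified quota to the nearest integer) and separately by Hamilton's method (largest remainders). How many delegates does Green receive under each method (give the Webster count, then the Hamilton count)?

10 and 9

Webster: Red 5, Gold 9, Teal 6, Violet 7, Silver 1, Green 10.
Hamilton: Red 6, Gold 9, Teal 6, Violet 7, Silver 1, Green 9.
Green gets 10 under Webster and 9 under Hamilton.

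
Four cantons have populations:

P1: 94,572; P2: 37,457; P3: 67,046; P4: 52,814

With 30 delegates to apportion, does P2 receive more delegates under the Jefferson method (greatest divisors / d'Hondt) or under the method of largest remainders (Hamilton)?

Jefferson: P1 12, P2 4, P3 8, P4 6.
Hamilton: P1 11, P2 5, P3 8, P4 6.
P2 gets 4 under Jefferson and 5 under Hamilton.

Hamilton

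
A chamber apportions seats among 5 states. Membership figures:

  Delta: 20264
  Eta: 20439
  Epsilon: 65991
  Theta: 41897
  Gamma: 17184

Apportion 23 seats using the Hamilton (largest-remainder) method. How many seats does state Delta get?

3

Total 165775; standard divisor 165775/23 ≈ 7207.609.
Standard quotas: Delta 2.8115, Eta 2.8358, Epsilon 9.1557, Theta 5.8129, Gamma 2.3841.
Lower quotas: Delta 2, Eta 2, Epsilon 9, Theta 5, Gamma 2 (sum 20, leaving 3 seats).
Remainders in descending order: Eta 0.8358, Theta 0.8129, Delta 0.8115, Gamma 0.3841, Epsilon 0.1557.
The surplus seats go to Eta, Theta, Delta.
Delta receives 3.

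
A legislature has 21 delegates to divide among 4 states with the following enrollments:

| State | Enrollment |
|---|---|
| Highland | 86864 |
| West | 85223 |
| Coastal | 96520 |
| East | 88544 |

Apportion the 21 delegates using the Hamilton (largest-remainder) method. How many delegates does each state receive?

Standard divisor: 357151 ÷ 21 ≈ 17007.19.
Standard quotas: Highland 5.1075, West 5.0110, Coastal 5.6752, East 5.2063.
Lower quotas: Highland 5, West 5, Coastal 5, East 5 (sum 20, leaving 1 seat).
Remainders in descending order: Coastal 0.6752, East 0.2063, Highland 0.1075, West 0.0110.
The surplus seat goes to Coastal.

Highland: 5, West: 5, Coastal: 6, East: 5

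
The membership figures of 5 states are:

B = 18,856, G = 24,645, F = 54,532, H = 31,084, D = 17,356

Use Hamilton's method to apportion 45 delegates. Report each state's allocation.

B 6, G 8, F 17, H 9, D 5

The standard divisor is 146473/45 ≈ 3254.956.
Standard quotas: B 5.7930, G 7.5715, F 16.7535, H 9.5497, D 5.3322.
Lower quotas: B 5, G 7, F 16, H 9, D 5 (sum 42, leaving 3 seats).
Remainders in descending order: B 0.7930, F 0.7535, G 0.5715, H 0.5497, D 0.3322.
The surplus seats go to B, F, G.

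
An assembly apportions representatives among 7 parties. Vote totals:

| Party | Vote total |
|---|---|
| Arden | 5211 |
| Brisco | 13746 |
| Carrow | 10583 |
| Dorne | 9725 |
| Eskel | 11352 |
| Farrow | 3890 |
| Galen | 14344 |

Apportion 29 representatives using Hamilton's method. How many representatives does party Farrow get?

Standard divisor: 68851 ÷ 29 ≈ 2374.172.
Standard quotas: Arden 2.1949, Brisco 5.7898, Carrow 4.4576, Dorne 4.0962, Eskel 4.7815, Farrow 1.6385, Galen 6.0417.
Lower quotas: Arden 2, Brisco 5, Carrow 4, Dorne 4, Eskel 4, Farrow 1, Galen 6 (sum 26, leaving 3 seats).
Remainders in descending order: Brisco 0.7898, Eskel 0.7815, Farrow 0.6385, Carrow 0.4576, Arden 0.1949, Dorne 0.0962, Galen 0.0417.
Largest remainders: Brisco, Eskel, Farrow receive the extra seats.
Farrow receives 2.

2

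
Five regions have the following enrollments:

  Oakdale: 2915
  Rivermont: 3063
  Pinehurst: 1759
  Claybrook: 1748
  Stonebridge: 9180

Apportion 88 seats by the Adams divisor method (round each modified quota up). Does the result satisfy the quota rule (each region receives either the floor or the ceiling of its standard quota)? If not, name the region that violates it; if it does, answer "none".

Standard quotas: Oakdale 13.743, Rivermont 14.441, Pinehurst 8.293, Claybrook 8.241, Stonebridge 43.281.
Adams allocation: Oakdale 14, Rivermont 15, Pinehurst 9, Claybrook 8, Stonebridge 42.
Stonebridge has quota 43.281 (lower 43, upper 44) but receives 42 — outside the quota interval.

Stonebridge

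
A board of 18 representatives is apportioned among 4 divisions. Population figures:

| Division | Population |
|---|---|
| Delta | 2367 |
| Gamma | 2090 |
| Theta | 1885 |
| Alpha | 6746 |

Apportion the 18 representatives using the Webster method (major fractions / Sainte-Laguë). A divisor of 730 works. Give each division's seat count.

Delta 3; Gamma 3; Theta 3; Alpha 9

With modified divisor 730: modified quotas Delta 3.242, Gamma 2.863, Theta 2.582, Alpha 9.241.
Rounding to the nearest integer: Delta 3, Gamma 3, Theta 3, Alpha 9 (total 18).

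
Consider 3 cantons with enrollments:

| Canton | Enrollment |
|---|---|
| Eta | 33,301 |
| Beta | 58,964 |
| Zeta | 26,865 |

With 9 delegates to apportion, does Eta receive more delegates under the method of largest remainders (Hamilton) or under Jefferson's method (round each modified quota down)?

Hamilton

Hamilton: Eta 3, Beta 4, Zeta 2.
Jefferson: Eta 2, Beta 5, Zeta 2.
Eta gets 3 under Hamilton and 2 under Jefferson.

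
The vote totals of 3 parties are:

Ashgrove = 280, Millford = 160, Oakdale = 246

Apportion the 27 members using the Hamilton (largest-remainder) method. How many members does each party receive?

Ashgrove 11; Millford 6; Oakdale 10

Standard divisor: 686 ÷ 27 ≈ 25.407.
Standard quotas: Ashgrove 11.020, Millford 6.297, Oakdale 9.682.
Lower quotas: Ashgrove 11, Millford 6, Oakdale 9 (sum 26, leaving 1 seat).
Remainders in descending order: Oakdale 0.682, Millford 0.297, Ashgrove 0.020.
The surplus seat goes to Oakdale.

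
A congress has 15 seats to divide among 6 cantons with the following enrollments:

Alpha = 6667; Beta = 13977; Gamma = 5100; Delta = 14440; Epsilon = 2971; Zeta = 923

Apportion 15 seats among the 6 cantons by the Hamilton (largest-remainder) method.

Alpha 2, Beta 5, Gamma 2, Delta 5, Epsilon 1, Zeta 0

The standard divisor is 44078/15 ≈ 2938.533.
Standard quotas: Alpha 2.2688, Beta 4.7565, Gamma 1.7356, Delta 4.9140, Epsilon 1.0110, Zeta 0.3141.
Lower quotas: Alpha 2, Beta 4, Gamma 1, Delta 4, Epsilon 1, Zeta 0 (sum 12, leaving 3 seats).
Remainders in descending order: Delta 0.9140, Beta 0.7565, Gamma 0.7356, Zeta 0.3141, Alpha 0.2688, Epsilon 0.0110.
The surplus seats go to Delta, Beta, Gamma.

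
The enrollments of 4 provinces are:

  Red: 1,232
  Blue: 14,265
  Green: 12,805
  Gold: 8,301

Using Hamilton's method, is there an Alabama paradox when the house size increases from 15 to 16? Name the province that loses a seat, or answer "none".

At 15 seats: Red 1, Blue 6, Green 5, Gold 3.
At 16 seats: Red 0, Blue 6, Green 6, Gold 4.
Red drops from 1 to 0.

Red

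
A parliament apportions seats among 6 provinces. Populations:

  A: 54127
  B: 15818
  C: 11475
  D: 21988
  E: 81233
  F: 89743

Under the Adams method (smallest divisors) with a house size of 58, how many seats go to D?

Standard divisor 274384/58 ≈ 4730.759; standard quotas: A 11.442, B 3.344, C 2.426, D 4.648, E 17.171, F 18.970.
Rounding up gives 12, 4, 3, 5, 18, 19 = 61 seats, so the divisor must be adjusted.
With modified divisor 5000: modified quotas A 10.825, B 3.164, C 2.295, D 4.398, E 16.247, F 17.949.
Rounding up: A 11, B 4, C 3, D 5, E 17, F 18 (total 58).
D receives 5.

5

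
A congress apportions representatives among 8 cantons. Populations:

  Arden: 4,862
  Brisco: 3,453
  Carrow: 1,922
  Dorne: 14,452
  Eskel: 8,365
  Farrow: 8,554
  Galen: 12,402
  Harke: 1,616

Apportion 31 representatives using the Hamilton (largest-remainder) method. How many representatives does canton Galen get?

Standard divisor: 55626 ÷ 31 ≈ 1794.387.
Standard quotas: Arden 2.7096, Brisco 1.9243, Carrow 1.0711, Dorne 8.0540, Eskel 4.6618, Farrow 4.7671, Galen 6.9116, Harke 0.9006.
Lower quotas: Arden 2, Brisco 1, Carrow 1, Dorne 8, Eskel 4, Farrow 4, Galen 6, Harke 0 (sum 26, leaving 5 seats).
Remainders in descending order: Brisco 0.9243, Galen 0.9116, Harke 0.9006, Farrow 0.7671, Arden 0.7096, Eskel 0.6618, Carrow 0.0711, Dorne 0.0540.
Largest remainders: Brisco, Galen, Harke, Farrow, Arden receive the extra seats.
Galen receives 7.

7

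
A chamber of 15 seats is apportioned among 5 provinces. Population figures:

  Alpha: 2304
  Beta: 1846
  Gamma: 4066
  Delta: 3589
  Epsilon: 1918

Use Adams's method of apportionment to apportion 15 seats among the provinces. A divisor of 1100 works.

With modified divisor 1100: modified quotas Alpha 2.095, Beta 1.678, Gamma 3.696, Delta 3.263, Epsilon 1.744.
Rounding up: Alpha 3, Beta 2, Gamma 4, Delta 4, Epsilon 2 (total 15).

Alpha 3, Beta 2, Gamma 4, Delta 4, Epsilon 2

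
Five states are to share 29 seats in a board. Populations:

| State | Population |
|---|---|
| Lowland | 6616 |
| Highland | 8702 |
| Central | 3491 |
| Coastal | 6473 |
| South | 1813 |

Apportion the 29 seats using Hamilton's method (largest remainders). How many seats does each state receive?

Total 27095; standard divisor 27095/29 ≈ 934.31.
Standard quotas: Lowland 7.0812, Highland 9.3138, Central 3.7364, Coastal 6.9281, South 1.9405.
Lower quotas: Lowland 7, Highland 9, Central 3, Coastal 6, South 1 (sum 26, leaving 3 seats).
Remainders in descending order: South 0.9405, Coastal 0.9281, Central 0.7364, Highland 0.3138, Lowland 0.0812.
The surplus seats go to South, Coastal, Central.

Lowland 7; Highland 9; Central 4; Coastal 7; South 2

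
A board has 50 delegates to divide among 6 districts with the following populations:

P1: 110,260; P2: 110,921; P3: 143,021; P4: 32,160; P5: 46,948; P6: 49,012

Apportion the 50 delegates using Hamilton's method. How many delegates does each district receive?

Total 492322; standard divisor 492322/50 ≈ 9846.44.
Standard quotas: P1 11.1980, P2 11.2651, P3 14.5251, P4 3.2662, P5 4.7680, P6 4.9776.
Lower quotas: P1 11, P2 11, P3 14, P4 3, P5 4, P6 4 (sum 47, leaving 3 seats).
Remainders in descending order: P6 0.9776, P5 0.7680, P3 0.5251, P4 0.2662, P2 0.2651, P1 0.1980.
The surplus seats go to P6, P5, P3.

P1: 11; P2: 11; P3: 15; P4: 3; P5: 5; P6: 5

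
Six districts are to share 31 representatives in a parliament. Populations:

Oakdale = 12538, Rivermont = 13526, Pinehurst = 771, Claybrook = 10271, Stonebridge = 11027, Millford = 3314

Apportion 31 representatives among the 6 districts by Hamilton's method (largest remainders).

Oakdale 8, Rivermont 8, Pinehurst 0, Claybrook 6, Stonebridge 7, Millford 2

Standard divisor: 51447 ÷ 31 ≈ 1659.581.
Standard quotas: Oakdale 7.5549, Rivermont 8.1503, Pinehurst 0.4646, Claybrook 6.1889, Stonebridge 6.6444, Millford 1.9969.
Lower quotas: Oakdale 7, Rivermont 8, Pinehurst 0, Claybrook 6, Stonebridge 6, Millford 1 (sum 28, leaving 3 seats).
Remainders in descending order: Millford 0.9969, Stonebridge 0.6444, Oakdale 0.5549, Pinehurst 0.4646, Claybrook 0.1889, Rivermont 0.1503.
Largest remainders: Millford, Stonebridge, Oakdale receive the extra seats.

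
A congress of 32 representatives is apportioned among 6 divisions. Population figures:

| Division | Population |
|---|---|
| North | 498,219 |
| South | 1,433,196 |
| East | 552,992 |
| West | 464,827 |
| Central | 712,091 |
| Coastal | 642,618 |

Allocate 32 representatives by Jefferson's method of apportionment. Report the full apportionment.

Standard divisor 4303943/32 ≈ 134498.219; standard quotas: North 3.704, South 10.656, East 4.112, West 3.456, Central 5.294, Coastal 4.778.
Rounding down gives 3, 10, 4, 3, 5, 4 = 29 seats, so the divisor must be adjusted.
With modified divisor 122000: modified quotas North 4.084, South 11.748, East 4.533, West 3.810, Central 5.837, Coastal 5.267.
Rounding down: North 4, South 11, East 4, West 3, Central 5, Coastal 5 (total 32).

North=4, South=11, East=4, West=3, Central=5, Coastal=5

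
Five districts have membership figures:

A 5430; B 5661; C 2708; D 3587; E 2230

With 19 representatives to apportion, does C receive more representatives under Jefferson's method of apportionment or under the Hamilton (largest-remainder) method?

Jefferson: A 6, B 6, C 2, D 3, E 2.
Hamilton: A 5, B 6, C 3, D 3, E 2.
C gets 2 under Jefferson and 3 under Hamilton.

Hamilton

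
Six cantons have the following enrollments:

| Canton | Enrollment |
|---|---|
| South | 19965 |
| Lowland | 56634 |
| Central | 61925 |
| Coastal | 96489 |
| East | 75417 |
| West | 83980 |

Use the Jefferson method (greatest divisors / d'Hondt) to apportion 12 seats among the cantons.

Standard divisor 394410/12 ≈ 32867.5; standard quotas: South 0.607, Lowland 1.723, Central 1.884, Coastal 2.936, East 2.295, West 2.555.
Rounding down gives 0, 1, 1, 2, 2, 2 = 8 seats, so the divisor must be adjusted.
With modified divisor 26600: modified quotas South 0.751, Lowland 2.129, Central 2.328, Coastal 3.627, East 2.835, West 3.157.
Rounding down: South 0, Lowland 2, Central 2, Coastal 3, East 2, West 3 (total 12).

South 0, Lowland 2, Central 2, Coastal 3, East 2, West 3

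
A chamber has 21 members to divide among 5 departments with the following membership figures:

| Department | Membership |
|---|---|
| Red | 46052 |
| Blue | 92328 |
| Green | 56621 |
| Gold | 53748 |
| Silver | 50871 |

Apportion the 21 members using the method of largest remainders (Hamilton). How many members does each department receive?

Standard divisor: 299620 ÷ 21 ≈ 14267.619.
Standard quotas: Red 3.2277, Blue 6.4712, Green 3.9685, Gold 3.7671, Silver 3.5655.
Lower quotas: Red 3, Blue 6, Green 3, Gold 3, Silver 3 (sum 18, leaving 3 seats).
Remainders in descending order: Green 0.9685, Gold 0.7671, Silver 0.5655, Blue 0.4712, Red 0.2277.
Largest remainders: Green, Gold, Silver receive the extra seats.

Red 3, Blue 6, Green 4, Gold 4, Silver 4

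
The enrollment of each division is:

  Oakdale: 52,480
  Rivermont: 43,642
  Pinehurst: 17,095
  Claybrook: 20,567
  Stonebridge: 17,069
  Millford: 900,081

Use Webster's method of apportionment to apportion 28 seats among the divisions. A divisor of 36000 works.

With modified divisor 36000: modified quotas Oakdale 1.458, Rivermont 1.212, Pinehurst 0.475, Claybrook 0.571, Stonebridge 0.474, Millford 25.002.
Rounding to the nearest integer: Oakdale 1, Rivermont 1, Pinehurst 0, Claybrook 1, Stonebridge 0, Millford 25 (total 28).

Oakdale=1; Rivermont=1; Pinehurst=0; Claybrook=1; Stonebridge=0; Millford=25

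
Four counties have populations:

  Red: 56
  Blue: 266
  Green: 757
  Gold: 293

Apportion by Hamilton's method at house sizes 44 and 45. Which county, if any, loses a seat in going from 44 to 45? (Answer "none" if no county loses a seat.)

none

At 44 seats: Red 2, Blue 9, Green 24, Gold 9.
At 45 seats: Red 2, Blue 9, Green 25, Gold 9.
No county's allocation decreased.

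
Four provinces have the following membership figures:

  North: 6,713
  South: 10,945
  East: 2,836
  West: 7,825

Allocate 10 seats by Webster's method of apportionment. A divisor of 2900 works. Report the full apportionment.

With modified divisor 2900: modified quotas North 2.315, South 3.774, East 0.978, West 2.698.
Rounding to the nearest integer: North 2, South 4, East 1, West 3 (total 10).

North=2, South=4, East=1, West=3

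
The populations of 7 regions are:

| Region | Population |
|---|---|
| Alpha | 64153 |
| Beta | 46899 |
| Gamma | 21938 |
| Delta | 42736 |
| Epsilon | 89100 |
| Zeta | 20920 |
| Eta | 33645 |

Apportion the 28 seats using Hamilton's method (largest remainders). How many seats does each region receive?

Standard divisor: 319391 ÷ 28 ≈ 11406.821.
Standard quotas: Alpha 5.6241, Beta 4.1115, Gamma 1.9232, Delta 3.7465, Epsilon 7.8111, Zeta 1.8340, Eta 2.9496.
Lower quotas: Alpha 5, Beta 4, Gamma 1, Delta 3, Epsilon 7, Zeta 1, Eta 2 (sum 23, leaving 5 seats).
Remainders in descending order: Eta 0.9496, Gamma 0.9232, Zeta 0.8340, Epsilon 0.8111, Delta 0.7465, Alpha 0.6241, Beta 0.1115.
The surplus seats go to Eta, Gamma, Zeta, Epsilon, Delta.

Alpha=5; Beta=4; Gamma=2; Delta=4; Epsilon=8; Zeta=2; Eta=3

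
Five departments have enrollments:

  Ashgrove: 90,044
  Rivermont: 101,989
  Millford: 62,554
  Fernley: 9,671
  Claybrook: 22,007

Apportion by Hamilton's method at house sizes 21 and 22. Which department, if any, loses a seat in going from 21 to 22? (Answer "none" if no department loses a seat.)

At 21 seats: Ashgrove 7, Rivermont 7, Millford 4, Fernley 1, Claybrook 2.
At 22 seats: Ashgrove 7, Rivermont 8, Millford 5, Fernley 1, Claybrook 1.
Claybrook drops from 2 to 1.

Claybrook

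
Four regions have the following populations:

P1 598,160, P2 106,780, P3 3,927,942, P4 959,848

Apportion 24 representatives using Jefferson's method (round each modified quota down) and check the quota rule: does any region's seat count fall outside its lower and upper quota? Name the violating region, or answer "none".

P3

Standard quotas: P1 2.567, P2 0.458, P3 16.856, P4 4.119.
Jefferson allocation: P1 2, P2 0, P3 18, P4 4.
P3 has quota 16.856 (lower 16, upper 17) but receives 18 — outside the quota interval.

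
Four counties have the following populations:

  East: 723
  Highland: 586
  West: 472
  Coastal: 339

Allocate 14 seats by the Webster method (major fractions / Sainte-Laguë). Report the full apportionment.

East 5, Highland 4, West 3, Coastal 2

Standard divisor 2120/14 ≈ 151.429; standard quotas: East 4.775, Highland 3.870, West 3.117, Coastal 2.239.
Rounding to the nearest integer gives East 5, Highland 4, West 3, Coastal 2 — total 14, matching the house size, so no adjustment is needed.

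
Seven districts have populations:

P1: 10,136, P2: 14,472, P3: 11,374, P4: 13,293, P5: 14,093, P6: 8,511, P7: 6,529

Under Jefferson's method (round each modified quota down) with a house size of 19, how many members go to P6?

2

Standard divisor 78408/19 ≈ 4126.737; standard quotas: P1 2.456, P2 3.507, P3 2.756, P4 3.221, P5 3.415, P6 2.062, P7 1.582.
Rounding down gives 2, 3, 2, 3, 3, 2, 1 = 16 seats, so the divisor must be adjusted.
With modified divisor 3500: modified quotas P1 2.896, P2 4.135, P3 3.250, P4 3.798, P5 4.027, P6 2.432, P7 1.865.
Rounding down: P1 2, P2 4, P3 3, P4 3, P5 4, P6 2, P7 1 (total 19).
P6 receives 2.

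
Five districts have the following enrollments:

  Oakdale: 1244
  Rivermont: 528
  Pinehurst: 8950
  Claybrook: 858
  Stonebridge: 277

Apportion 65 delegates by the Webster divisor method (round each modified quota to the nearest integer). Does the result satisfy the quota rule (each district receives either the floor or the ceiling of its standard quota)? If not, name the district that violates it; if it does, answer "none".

Standard quotas: Oakdale 6.820, Rivermont 2.894, Pinehurst 49.064, Claybrook 4.704, Stonebridge 1.519.
Webster allocation: Oakdale 7, Rivermont 3, Pinehurst 48, Claybrook 5, Stonebridge 2.
Pinehurst has quota 49.064 (lower 49, upper 50) but receives 48 — outside the quota interval.

Pinehurst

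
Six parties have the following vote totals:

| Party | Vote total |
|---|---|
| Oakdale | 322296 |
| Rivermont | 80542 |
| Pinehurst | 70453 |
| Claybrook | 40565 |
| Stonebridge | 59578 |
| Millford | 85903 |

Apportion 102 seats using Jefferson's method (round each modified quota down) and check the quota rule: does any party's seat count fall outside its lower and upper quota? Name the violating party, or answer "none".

Standard quotas: Oakdale 49.859, Rivermont 12.460, Pinehurst 10.899, Claybrook 6.275, Stonebridge 9.217, Millford 13.289.
Jefferson allocation: Oakdale 51, Rivermont 12, Pinehurst 11, Claybrook 6, Stonebridge 9, Millford 13.
Oakdale has quota 49.859 (lower 49, upper 50) but receives 51 — outside the quota interval.

Oakdale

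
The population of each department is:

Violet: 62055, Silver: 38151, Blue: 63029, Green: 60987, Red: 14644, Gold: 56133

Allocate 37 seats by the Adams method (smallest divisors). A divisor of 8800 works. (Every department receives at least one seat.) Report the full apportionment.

Violet 8, Silver 5, Blue 8, Green 7, Red 2, Gold 7

With modified divisor 8800: modified quotas Violet 7.052, Silver 4.335, Blue 7.162, Green 6.930, Red 1.664, Gold 6.379.
Rounding up: Violet 8, Silver 5, Blue 8, Green 7, Red 2, Gold 7 (total 37).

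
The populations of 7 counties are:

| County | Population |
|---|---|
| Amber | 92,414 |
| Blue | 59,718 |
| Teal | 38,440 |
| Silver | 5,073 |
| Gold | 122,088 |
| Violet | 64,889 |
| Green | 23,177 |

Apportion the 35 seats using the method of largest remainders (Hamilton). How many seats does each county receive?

Standard divisor: 405799 ÷ 35 ≈ 11594.257.
Standard quotas: Amber 7.9707, Blue 5.1507, Teal 3.3154, Silver 0.4375, Gold 10.5300, Violet 5.5967, Green 1.9990.
Lower quotas: Amber 7, Blue 5, Teal 3, Silver 0, Gold 10, Violet 5, Green 1 (sum 31, leaving 4 seats).
Remainders in descending order: Green 0.9990, Amber 0.9707, Violet 0.5967, Gold 0.5300, Silver 0.4375, Teal 0.3154, Blue 0.1507.
Largest remainders: Green, Amber, Violet, Gold receive the extra seats.

Amber=8; Blue=5; Teal=3; Silver=0; Gold=11; Violet=6; Green=2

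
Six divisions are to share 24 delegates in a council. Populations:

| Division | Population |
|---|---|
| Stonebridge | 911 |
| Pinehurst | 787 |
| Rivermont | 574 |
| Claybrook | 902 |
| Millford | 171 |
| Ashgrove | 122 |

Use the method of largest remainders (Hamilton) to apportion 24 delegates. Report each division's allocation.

Stonebridge: 6, Pinehurst: 6, Rivermont: 4, Claybrook: 6, Millford: 1, Ashgrove: 1

Standard divisor: 3467 ÷ 24 ≈ 144.458.
Standard quotas: Stonebridge 6.306, Pinehurst 5.448, Rivermont 3.973, Claybrook 6.244, Millford 1.184, Ashgrove 0.845.
Lower quotas: Stonebridge 6, Pinehurst 5, Rivermont 3, Claybrook 6, Millford 1, Ashgrove 0 (sum 21, leaving 3 seats).
Remainders in descending order: Rivermont 0.973, Ashgrove 0.845, Pinehurst 0.448, Stonebridge 0.306, Claybrook 0.244, Millford 0.184.
The surplus seats go to Rivermont, Ashgrove, Pinehurst.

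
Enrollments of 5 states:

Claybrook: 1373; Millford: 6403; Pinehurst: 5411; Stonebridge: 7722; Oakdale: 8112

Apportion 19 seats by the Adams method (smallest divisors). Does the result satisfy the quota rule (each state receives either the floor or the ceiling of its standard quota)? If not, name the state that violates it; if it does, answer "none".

none

Standard quotas: Claybrook 0.899, Millford 4.192, Pinehurst 3.543, Stonebridge 5.056, Oakdale 5.311.
Adams allocation: Claybrook 1, Millford 4, Pinehurst 4, Stonebridge 5, Oakdale 5.
Every allocation lies between the lower and upper quota.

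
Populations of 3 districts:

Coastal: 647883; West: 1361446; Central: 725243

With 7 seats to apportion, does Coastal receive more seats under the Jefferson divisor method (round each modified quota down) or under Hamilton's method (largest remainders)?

Jefferson: Coastal 1, West 4, Central 2.
Hamilton: Coastal 2, West 3, Central 2.
Coastal gets 1 under Jefferson and 2 under Hamilton.

Hamilton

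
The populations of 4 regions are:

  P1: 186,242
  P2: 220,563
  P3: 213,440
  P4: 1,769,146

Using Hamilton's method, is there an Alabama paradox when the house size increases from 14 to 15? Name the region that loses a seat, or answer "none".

At 14 seats: P1 1, P2 1, P3 1, P4 11.
At 15 seats: P1 1, P2 2, P3 1, P4 11.
No region's allocation decreased.

none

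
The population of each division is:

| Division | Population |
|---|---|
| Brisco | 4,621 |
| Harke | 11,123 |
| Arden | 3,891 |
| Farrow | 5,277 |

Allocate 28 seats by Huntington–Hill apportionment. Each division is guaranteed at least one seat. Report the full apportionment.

With divisor 880: modified quotas Brisco 5.251, Harke 12.640, Arden 4.422, Farrow 5.997.
Geometric-mean thresholds: Brisco √(5·6)=5.477, Harke √(12·13)=12.490, Arden √(4·5)=4.472, Farrow √(5·6)=5.477.
Each quota rounded against its threshold gives Brisco 5, Harke 13, Arden 4, Farrow 6 (total 28).

Brisco 5; Harke 13; Arden 4; Farrow 6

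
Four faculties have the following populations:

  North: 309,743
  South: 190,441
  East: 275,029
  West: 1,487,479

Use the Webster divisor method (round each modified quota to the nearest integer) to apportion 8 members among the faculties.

Standard divisor 2262692/8 ≈ 282836.5; standard quotas: North 1.095, South 0.673, East 0.972, West 5.259.
Rounding to the nearest integer gives North 1, South 1, East 1, West 5 — total 8, matching the house size, so no adjustment is needed.

North=1, South=1, East=1, West=5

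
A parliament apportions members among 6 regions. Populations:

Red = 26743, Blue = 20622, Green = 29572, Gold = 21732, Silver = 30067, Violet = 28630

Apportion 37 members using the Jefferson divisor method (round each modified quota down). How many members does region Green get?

Standard divisor 157366/37 ≈ 4253.135; standard quotas: Red 6.288, Blue 4.849, Green 6.953, Gold 5.110, Silver 7.069, Violet 6.732.
Rounding down gives 6, 4, 6, 5, 7, 6 = 34 seats, so the divisor must be adjusted.
With modified divisor 4000: modified quotas Red 6.686, Blue 5.155, Green 7.393, Gold 5.433, Silver 7.517, Violet 7.157.
Rounding down: Red 6, Blue 5, Green 7, Gold 5, Silver 7, Violet 7 (total 37).
Green receives 7.

7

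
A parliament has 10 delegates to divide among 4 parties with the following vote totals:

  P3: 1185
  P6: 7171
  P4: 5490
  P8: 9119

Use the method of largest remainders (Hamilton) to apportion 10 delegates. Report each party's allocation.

Total 22965; standard divisor 22965/10 ≈ 2296.5.
Standard quotas: P3 0.5160, P6 3.1226, P4 2.3906, P8 3.9708.
Lower quotas: P3 0, P6 3, P4 2, P8 3 (sum 8, leaving 2 seats).
Remainders in descending order: P8 0.9708, P3 0.5160, P4 0.3906, P6 0.1226.
The surplus seats go to P8, P3.

P3=1, P6=3, P4=2, P8=4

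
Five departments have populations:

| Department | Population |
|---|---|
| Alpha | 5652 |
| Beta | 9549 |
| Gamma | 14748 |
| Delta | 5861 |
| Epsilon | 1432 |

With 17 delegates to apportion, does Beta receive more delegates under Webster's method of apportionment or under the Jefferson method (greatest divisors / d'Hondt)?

Webster: Alpha 2, Beta 4, Gamma 7, Delta 3, Epsilon 1.
Jefferson: Alpha 2, Beta 5, Gamma 7, Delta 3, Epsilon 0.
Beta gets 4 under Webster and 5 under Jefferson.

Jefferson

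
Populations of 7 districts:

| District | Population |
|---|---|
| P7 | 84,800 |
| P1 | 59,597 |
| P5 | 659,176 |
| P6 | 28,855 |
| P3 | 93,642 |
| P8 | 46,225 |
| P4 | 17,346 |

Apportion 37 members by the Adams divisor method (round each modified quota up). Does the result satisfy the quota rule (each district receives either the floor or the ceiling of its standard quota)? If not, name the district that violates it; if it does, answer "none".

Standard quotas: P7 3.170, P1 2.228, P5 24.645, P6 1.079, P3 3.501, P8 1.728, P4 0.649.
Adams allocation: P7 3, P1 3, P5 23, P6 1, P3 4, P8 2, P4 1.
P5 has quota 24.645 (lower 24, upper 25) but receives 23 — outside the quota interval.

P5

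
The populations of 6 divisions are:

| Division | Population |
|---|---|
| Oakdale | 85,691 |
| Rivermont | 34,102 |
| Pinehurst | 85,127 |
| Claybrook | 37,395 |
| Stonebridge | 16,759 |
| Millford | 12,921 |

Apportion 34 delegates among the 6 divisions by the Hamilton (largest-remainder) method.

Standard divisor: 271995 ÷ 34 ≈ 7999.853.
Standard quotas: Oakdale 10.7116, Rivermont 4.2628, Pinehurst 10.6411, Claybrook 4.6745, Stonebridge 2.0949, Millford 1.6152.
Lower quotas: Oakdale 10, Rivermont 4, Pinehurst 10, Claybrook 4, Stonebridge 2, Millford 1 (sum 31, leaving 3 seats).
Remainders in descending order: Oakdale 0.7116, Claybrook 0.6745, Pinehurst 0.6411, Millford 0.6152, Rivermont 0.2628, Stonebridge 0.0949.
The surplus seats go to Oakdale, Claybrook, Pinehurst.

Oakdale: 11; Rivermont: 4; Pinehurst: 11; Claybrook: 5; Stonebridge: 2; Millford: 1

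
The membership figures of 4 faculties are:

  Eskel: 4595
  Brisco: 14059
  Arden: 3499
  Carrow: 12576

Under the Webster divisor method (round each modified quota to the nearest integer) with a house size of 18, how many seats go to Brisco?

7

Standard divisor 34729/18 ≈ 1929.389; standard quotas: Eskel 2.382, Brisco 7.287, Arden 1.814, Carrow 6.518.
Rounding to the nearest integer gives Eskel 2, Brisco 7, Arden 2, Carrow 7 — total 18, matching the house size, so no adjustment is needed.
Brisco receives 7.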